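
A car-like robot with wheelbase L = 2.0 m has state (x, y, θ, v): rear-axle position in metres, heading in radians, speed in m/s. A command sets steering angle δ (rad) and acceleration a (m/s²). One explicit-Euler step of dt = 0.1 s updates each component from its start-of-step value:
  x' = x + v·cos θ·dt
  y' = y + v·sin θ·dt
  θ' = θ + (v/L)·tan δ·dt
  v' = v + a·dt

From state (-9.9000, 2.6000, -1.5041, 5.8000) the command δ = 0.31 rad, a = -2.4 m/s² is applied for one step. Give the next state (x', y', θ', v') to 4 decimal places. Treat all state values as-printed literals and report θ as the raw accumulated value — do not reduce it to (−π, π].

(-9.8613, 2.0213, -1.4112, 5.5600)

x' = -9.9000 + 5.8000·cos(-1.5041)·0.1 = -9.8613
y' = 2.6000 + 5.8000·sin(-1.5041)·0.1 = 2.0213
θ' = -1.5041 + (5.8000/2.0)·tan(0.31)·0.1 = -1.4112
v' = 5.8000 − 2.4000·0.1 = 5.5600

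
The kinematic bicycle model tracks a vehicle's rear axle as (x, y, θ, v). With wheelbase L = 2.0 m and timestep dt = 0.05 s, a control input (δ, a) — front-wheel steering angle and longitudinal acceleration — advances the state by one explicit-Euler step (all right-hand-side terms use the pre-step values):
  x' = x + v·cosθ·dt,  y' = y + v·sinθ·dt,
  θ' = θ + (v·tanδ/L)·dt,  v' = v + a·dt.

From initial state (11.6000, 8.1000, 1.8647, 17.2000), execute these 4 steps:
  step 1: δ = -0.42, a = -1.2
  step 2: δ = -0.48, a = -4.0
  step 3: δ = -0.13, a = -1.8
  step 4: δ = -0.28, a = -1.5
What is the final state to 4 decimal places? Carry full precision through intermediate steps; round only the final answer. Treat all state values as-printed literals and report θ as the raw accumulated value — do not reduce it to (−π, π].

(11.5141, 11.4459, 1.2731, 16.7750)

after step 1 (δ=-0.42, a=-1.2): (11.350866, 8.923123, 1.672674, 17.140000)
after step 2 (δ=-0.48, a=-4.0): (11.263708, 9.775680, 1.449592, 16.940000)
after step 3 (δ=-0.13, a=-1.8): (11.366117, 10.616466, 1.394225, 16.850000)
after step 4 (δ=-0.28, a=-1.5): (11.514107, 11.445867, 1.273093, 16.775000)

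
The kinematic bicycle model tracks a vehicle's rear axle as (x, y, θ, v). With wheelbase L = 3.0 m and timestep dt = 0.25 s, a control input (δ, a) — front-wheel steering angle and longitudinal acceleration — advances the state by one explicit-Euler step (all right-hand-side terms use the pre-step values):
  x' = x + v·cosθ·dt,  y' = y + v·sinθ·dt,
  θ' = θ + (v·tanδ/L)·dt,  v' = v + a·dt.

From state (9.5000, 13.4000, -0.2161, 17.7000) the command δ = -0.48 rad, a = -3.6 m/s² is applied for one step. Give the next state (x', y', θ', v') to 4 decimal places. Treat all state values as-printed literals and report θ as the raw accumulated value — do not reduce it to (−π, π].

(13.8221, 12.4512, -0.9840, 16.8000)

x' = 9.5000 + 17.7000·cos(-0.2161)·0.25 = 13.8221
y' = 13.4000 + 17.7000·sin(-0.2161)·0.25 = 12.4512
θ' = -0.2161 + (17.7000/3.0)·tan(-0.48)·0.25 = -0.9840
v' = 17.7000 − 3.6000·0.25 = 16.8000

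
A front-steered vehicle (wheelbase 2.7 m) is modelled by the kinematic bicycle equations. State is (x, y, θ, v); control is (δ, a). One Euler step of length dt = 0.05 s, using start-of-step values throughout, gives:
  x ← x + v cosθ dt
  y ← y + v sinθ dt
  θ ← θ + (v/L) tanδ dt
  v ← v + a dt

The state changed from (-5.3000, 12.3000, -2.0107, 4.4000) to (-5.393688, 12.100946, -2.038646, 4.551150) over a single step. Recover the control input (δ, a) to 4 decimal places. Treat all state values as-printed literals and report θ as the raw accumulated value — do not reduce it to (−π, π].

δ = -0.3304, a = 3.0230

a = (v'−v)/dt = (0.151150)/0.05 = 3.0230
Δθ = θ'−θ = -0.027946;  (v·dt/L) = 4.4000·0.05/2.7 = 0.081481
tan δ = Δθ·L/(v·dt) = -0.342974  →  δ = -0.3304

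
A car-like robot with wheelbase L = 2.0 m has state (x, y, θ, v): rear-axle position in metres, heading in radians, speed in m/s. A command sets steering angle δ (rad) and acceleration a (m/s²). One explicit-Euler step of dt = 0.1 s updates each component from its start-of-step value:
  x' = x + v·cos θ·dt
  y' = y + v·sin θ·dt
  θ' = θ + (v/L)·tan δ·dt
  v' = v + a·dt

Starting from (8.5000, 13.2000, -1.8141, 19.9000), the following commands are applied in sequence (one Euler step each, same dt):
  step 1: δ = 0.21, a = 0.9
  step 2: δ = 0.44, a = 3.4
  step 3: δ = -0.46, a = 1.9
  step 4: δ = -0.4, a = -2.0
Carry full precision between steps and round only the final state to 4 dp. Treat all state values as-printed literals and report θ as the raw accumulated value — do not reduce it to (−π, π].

after step 1 (δ=0.21, a=0.9): (8.020588, 11.268611, -1.602023, 19.990000)
after step 2 (δ=0.44, a=3.4): (7.958176, 9.270585, -1.131478, 20.330000)
after step 3 (δ=-0.46, a=1.9): (8.822857, 7.430635, -1.635102, 20.520000)
after step 4 (δ=-0.4, a=-2.0): (8.690993, 5.382876, -2.068888, 20.320000)

(8.6910, 5.3829, -2.0689, 20.3200)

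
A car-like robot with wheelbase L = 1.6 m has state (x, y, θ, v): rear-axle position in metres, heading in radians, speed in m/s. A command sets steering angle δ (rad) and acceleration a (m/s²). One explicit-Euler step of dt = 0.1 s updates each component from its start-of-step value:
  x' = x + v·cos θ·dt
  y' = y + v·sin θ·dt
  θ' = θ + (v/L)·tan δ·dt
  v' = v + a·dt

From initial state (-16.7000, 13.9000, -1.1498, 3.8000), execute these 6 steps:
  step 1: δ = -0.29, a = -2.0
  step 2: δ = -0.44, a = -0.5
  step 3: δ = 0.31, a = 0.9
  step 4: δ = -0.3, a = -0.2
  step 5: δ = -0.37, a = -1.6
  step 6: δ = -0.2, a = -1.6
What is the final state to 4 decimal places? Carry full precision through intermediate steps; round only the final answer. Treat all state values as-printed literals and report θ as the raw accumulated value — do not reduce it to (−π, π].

after step 1 (δ=-0.29, a=-2.0): (-16.544705, 13.553181, -1.220673, 3.600000)
after step 2 (δ=-0.44, a=-0.5): (-16.421221, 13.215022, -1.326599, 3.550000)
after step 3 (δ=0.31, a=0.9): (-16.335389, 12.870554, -1.255526, 3.640000)
after step 4 (δ=-0.3, a=-0.2): (-16.222523, 12.524495, -1.325900, 3.620000)
after step 5 (δ=-0.37, a=-1.6): (-16.134754, 12.173296, -1.413654, 3.460000)
after step 6 (δ=-0.2, a=-1.6): (-16.080606, 11.831559, -1.457490, 3.300000)

(-16.0806, 11.8316, -1.4575, 3.3000)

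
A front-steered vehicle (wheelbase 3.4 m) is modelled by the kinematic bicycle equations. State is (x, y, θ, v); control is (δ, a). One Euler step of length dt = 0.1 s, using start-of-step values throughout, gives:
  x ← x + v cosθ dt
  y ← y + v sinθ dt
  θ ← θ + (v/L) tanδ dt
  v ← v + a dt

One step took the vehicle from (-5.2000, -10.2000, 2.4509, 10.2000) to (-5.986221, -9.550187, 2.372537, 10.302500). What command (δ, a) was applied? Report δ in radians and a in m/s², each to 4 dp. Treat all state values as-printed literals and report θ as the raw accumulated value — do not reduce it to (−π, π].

δ = -0.2555, a = 1.0250

a = (v'−v)/dt = (0.102500)/0.1 = 1.0250
Δθ = θ'−θ = -0.078363;  (v·dt/L) = 10.2000·0.1/3.4 = 0.300000
tan δ = Δθ·L/(v·dt) = -0.261210  →  δ = -0.2555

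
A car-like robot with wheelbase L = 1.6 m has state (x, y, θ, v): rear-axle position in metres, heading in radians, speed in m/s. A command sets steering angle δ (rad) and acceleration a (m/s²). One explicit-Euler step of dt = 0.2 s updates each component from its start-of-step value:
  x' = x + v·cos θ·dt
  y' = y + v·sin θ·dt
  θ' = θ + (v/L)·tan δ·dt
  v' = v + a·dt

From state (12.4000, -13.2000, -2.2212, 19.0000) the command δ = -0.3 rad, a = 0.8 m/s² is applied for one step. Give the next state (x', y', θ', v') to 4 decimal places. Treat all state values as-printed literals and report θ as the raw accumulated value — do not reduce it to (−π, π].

(10.0991, -16.2242, -2.9559, 19.1600)

x' = 12.4000 + 19.0000·cos(-2.2212)·0.2 = 10.0991
y' = -13.2000 + 19.0000·sin(-2.2212)·0.2 = -16.2242
θ' = -2.2212 + (19.0000/1.6)·tan(-0.3)·0.2 = -2.9559
v' = 19.0000 + 0.8000·0.2 = 19.1600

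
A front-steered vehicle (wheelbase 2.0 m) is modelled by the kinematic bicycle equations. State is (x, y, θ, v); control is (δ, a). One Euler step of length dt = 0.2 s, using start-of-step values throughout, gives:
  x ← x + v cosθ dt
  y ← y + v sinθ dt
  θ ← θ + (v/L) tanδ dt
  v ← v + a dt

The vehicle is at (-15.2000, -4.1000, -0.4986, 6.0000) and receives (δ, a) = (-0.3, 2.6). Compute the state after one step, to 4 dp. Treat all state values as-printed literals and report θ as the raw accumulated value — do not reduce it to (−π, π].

x' = -15.2000 + 6.0000·cos(-0.4986)·0.2 = -14.1461
y' = -4.1000 + 6.0000·sin(-0.4986)·0.2 = -4.6738
θ' = -0.4986 + (6.0000/2.0)·tan(-0.3)·0.2 = -0.6842
v' = 6.0000 + 2.6000·0.2 = 6.5200

(-14.1461, -4.6738, -0.6842, 6.5200)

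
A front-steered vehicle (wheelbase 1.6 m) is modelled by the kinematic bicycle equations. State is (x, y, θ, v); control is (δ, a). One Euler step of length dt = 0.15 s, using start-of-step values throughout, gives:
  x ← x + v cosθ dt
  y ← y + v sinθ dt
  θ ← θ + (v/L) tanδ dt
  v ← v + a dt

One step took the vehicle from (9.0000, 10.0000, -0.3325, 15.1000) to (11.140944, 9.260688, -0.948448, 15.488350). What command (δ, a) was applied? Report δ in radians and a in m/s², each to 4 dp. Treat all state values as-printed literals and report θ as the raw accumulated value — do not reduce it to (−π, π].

δ = -0.4104, a = 2.5890

a = (v'−v)/dt = (0.388350)/0.15 = 2.5890
Δθ = θ'−θ = -0.615948;  (v·dt/L) = 15.1000·0.15/1.6 = 1.415625
tan δ = Δθ·L/(v·dt) = -0.435107  →  δ = -0.4104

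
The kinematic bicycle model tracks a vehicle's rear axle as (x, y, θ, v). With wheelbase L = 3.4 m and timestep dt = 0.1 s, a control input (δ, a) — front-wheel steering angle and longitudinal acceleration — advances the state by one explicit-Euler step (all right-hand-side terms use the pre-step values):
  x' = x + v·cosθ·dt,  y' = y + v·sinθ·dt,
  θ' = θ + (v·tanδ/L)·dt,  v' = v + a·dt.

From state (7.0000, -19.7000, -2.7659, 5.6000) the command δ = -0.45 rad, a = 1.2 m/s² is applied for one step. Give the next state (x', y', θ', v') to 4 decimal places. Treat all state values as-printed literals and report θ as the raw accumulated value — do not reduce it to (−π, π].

(6.4791, -19.9055, -2.8455, 5.7200)

x' = 7.0000 + 5.6000·cos(-2.7659)·0.1 = 6.4791
y' = -19.7000 + 5.6000·sin(-2.7659)·0.1 = -19.9055
θ' = -2.7659 + (5.6000/3.4)·tan(-0.45)·0.1 = -2.8455
v' = 5.6000 + 1.2000·0.1 = 5.7200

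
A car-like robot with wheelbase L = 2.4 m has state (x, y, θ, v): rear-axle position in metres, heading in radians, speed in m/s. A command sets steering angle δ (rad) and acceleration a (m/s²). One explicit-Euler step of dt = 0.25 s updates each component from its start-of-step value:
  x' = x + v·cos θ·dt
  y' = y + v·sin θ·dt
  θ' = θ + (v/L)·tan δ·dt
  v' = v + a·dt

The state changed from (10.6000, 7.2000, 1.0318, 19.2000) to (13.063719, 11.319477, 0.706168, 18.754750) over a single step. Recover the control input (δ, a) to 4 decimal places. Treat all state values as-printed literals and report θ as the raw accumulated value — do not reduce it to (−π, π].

a = (v'−v)/dt = (-0.445250)/0.25 = -1.7810
Δθ = θ'−θ = -0.325632;  (v·dt/L) = 19.2000·0.25/2.4 = 2.000000
tan δ = Δθ·L/(v·dt) = -0.162816  →  δ = -0.1614

δ = -0.1614, a = -1.7810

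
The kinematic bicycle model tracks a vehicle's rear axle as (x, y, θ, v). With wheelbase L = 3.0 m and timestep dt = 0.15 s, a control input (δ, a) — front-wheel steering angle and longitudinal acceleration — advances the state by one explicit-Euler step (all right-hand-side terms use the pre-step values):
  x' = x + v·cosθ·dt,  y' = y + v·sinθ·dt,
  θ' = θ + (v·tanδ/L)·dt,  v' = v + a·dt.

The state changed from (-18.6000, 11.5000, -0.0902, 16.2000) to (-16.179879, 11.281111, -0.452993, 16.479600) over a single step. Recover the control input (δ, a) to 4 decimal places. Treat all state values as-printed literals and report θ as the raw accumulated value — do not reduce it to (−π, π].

a = (v'−v)/dt = (0.279600)/0.15 = 1.8640
Δθ = θ'−θ = -0.362793;  (v·dt/L) = 16.2000·0.15/3.0 = 0.810000
tan δ = Δθ·L/(v·dt) = -0.447893  →  δ = -0.4211

δ = -0.4211, a = 1.8640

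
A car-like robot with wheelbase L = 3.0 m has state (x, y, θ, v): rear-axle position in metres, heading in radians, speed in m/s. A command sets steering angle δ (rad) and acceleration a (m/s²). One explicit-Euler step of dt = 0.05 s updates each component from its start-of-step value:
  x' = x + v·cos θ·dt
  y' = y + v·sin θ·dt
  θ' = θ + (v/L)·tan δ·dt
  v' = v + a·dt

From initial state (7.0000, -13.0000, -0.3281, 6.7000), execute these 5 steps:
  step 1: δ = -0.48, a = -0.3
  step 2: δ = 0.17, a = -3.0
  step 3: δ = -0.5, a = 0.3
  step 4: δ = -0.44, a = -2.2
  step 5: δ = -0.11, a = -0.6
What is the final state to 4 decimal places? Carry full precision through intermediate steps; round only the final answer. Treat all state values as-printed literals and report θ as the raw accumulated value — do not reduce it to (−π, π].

(8.5158, -13.6348, -0.4899, 6.4100)

after step 1 (δ=-0.48, a=-0.3): (7.317130, -13.107952, -0.386235, 6.685000)
after step 2 (δ=0.17, a=-3.0): (7.626757, -13.233865, -0.367109, 6.535000)
after step 3 (δ=-0.5, a=0.3): (7.931735, -13.351142, -0.426611, 6.550000)
after step 4 (δ=-0.44, a=-2.2): (8.229882, -13.486657, -0.478004, 6.440000)
after step 5 (δ=-0.11, a=-0.6): (8.515791, -13.634780, -0.489859, 6.410000)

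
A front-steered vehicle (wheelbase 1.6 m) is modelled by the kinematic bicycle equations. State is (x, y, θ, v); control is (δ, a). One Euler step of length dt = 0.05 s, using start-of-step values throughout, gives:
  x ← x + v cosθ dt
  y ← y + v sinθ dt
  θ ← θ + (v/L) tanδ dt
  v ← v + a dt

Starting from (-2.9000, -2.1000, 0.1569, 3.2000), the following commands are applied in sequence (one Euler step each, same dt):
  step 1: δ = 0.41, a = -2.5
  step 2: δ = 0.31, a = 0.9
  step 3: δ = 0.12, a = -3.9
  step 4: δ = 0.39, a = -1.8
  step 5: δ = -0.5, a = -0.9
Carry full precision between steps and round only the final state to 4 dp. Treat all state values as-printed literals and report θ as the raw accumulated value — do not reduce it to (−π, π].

after step 1 (δ=0.41, a=-2.5): (-2.741965, -2.074999, 0.200363, 3.075000)
after step 2 (δ=0.31, a=0.9): (-2.591291, -2.044399, 0.231145, 3.120000)
after step 3 (δ=0.12, a=-3.9): (-2.439440, -2.008660, 0.242901, 2.925000)
after step 4 (δ=0.39, a=-1.8): (-2.297483, -1.973484, 0.280474, 2.835000)
after step 5 (δ=-0.5, a=-0.9): (-2.161272, -1.934246, 0.232075, 2.790000)

(-2.1613, -1.9342, 0.2321, 2.7900)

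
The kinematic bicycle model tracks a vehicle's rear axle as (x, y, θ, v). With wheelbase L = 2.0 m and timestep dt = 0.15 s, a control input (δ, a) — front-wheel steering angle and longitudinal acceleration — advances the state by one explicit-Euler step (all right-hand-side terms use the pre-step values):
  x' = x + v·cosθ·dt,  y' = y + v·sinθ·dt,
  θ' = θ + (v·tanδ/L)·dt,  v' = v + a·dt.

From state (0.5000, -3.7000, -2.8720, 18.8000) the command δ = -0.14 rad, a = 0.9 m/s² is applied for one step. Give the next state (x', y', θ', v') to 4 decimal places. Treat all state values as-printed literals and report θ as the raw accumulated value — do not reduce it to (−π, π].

x' = 0.5000 + 18.8000·cos(-2.8720)·0.15 = -2.2181
y' = -3.7000 + 18.8000·sin(-2.8720)·0.15 = -4.4511
θ' = -2.8720 + (18.8000/2.0)·tan(-0.14)·0.15 = -3.0707
v' = 18.8000 + 0.9000·0.15 = 18.9350

(-2.2181, -4.4511, -3.0707, 18.9350)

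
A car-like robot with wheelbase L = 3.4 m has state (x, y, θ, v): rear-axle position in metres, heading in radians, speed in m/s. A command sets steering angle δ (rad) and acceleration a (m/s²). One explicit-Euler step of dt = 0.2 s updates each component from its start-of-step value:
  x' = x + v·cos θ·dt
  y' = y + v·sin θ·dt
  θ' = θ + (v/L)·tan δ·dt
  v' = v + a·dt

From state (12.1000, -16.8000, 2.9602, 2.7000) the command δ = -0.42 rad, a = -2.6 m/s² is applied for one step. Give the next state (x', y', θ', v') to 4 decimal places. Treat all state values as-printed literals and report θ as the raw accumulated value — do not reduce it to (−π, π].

x' = 12.1000 + 2.7000·cos(2.9602)·0.2 = 11.5689
y' = -16.8000 + 2.7000·sin(2.9602)·0.2 = -16.7026
θ' = 2.9602 + (2.7000/3.4)·tan(-0.42)·0.2 = 2.8893
v' = 2.7000 − 2.6000·0.2 = 2.1800

(11.5689, -16.7026, 2.8893, 2.1800)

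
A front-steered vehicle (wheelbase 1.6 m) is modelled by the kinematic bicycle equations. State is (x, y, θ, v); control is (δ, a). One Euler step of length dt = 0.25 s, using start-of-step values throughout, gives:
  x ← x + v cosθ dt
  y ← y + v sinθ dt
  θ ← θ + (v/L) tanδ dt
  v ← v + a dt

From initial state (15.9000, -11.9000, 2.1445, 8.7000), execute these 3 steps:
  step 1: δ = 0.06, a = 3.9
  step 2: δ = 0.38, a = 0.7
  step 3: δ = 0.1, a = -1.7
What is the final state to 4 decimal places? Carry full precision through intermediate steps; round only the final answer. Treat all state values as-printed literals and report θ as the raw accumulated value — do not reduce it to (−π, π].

(10.9015, -7.4005, 2.9844, 9.4250)

after step 1 (δ=0.06, a=3.9): (14.719526, -10.073225, 2.226161, 9.675000)
after step 2 (δ=0.38, a=0.7): (13.245424, -8.155577, 2.829960, 9.850000)
after step 3 (δ=0.1, a=-1.7): (10.901532, -7.400543, 2.984382, 9.425000)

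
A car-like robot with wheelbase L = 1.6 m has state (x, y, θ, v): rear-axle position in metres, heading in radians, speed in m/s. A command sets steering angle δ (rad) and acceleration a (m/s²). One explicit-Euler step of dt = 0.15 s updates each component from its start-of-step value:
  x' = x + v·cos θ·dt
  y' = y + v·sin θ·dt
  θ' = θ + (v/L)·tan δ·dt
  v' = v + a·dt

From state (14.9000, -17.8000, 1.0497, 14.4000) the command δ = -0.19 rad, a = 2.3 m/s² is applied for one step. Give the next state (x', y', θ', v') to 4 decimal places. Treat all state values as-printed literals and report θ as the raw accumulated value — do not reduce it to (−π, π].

(15.9753, -15.9267, 0.7901, 14.7450)

x' = 14.9000 + 14.4000·cos(1.0497)·0.15 = 15.9753
y' = -17.8000 + 14.4000·sin(1.0497)·0.15 = -15.9267
θ' = 1.0497 + (14.4000/1.6)·tan(-0.19)·0.15 = 0.7901
v' = 14.4000 + 2.3000·0.15 = 14.7450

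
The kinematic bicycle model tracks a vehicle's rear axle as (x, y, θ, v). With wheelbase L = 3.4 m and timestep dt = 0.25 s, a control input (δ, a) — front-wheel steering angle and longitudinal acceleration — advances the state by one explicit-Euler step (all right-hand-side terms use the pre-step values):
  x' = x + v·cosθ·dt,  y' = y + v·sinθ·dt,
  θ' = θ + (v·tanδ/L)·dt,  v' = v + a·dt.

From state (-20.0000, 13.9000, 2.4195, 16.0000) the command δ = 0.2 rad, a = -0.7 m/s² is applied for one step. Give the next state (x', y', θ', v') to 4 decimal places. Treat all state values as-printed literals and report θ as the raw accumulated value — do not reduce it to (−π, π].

(-23.0017, 16.5438, 2.6580, 15.8250)

x' = -20.0000 + 16.0000·cos(2.4195)·0.25 = -23.0017
y' = 13.9000 + 16.0000·sin(2.4195)·0.25 = 16.5438
θ' = 2.4195 + (16.0000/3.4)·tan(0.2)·0.25 = 2.6580
v' = 16.0000 − 0.7000·0.25 = 15.8250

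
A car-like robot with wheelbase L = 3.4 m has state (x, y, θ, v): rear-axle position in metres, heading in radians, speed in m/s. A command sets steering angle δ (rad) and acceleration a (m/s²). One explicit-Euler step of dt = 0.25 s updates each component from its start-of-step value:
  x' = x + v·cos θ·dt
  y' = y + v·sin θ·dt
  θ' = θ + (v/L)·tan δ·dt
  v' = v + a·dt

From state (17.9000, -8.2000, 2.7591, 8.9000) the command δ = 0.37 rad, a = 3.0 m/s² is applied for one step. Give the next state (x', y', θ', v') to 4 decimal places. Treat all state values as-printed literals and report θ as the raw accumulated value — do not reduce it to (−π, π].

x' = 17.9000 + 8.9000·cos(2.7591)·0.25 = 15.8358
y' = -8.2000 + 8.9000·sin(2.7591)·0.25 = -7.3696
θ' = 2.7591 + (8.9000/3.4)·tan(0.37)·0.25 = 3.0129
v' = 8.9000 + 3.0000·0.25 = 9.6500

(15.8358, -7.3696, 3.0129, 9.6500)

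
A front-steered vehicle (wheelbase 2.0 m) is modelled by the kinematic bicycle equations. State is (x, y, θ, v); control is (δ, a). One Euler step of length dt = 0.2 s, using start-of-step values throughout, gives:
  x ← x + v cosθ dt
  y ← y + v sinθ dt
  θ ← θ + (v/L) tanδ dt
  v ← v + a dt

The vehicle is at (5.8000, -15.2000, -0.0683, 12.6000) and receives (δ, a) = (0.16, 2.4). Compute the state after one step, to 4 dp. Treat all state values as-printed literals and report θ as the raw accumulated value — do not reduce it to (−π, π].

(8.3141, -15.3720, 0.1350, 13.0800)

x' = 5.8000 + 12.6000·cos(-0.0683)·0.2 = 8.3141
y' = -15.2000 + 12.6000·sin(-0.0683)·0.2 = -15.3720
θ' = -0.0683 + (12.6000/2.0)·tan(0.16)·0.2 = 0.1350
v' = 12.6000 + 2.4000·0.2 = 13.0800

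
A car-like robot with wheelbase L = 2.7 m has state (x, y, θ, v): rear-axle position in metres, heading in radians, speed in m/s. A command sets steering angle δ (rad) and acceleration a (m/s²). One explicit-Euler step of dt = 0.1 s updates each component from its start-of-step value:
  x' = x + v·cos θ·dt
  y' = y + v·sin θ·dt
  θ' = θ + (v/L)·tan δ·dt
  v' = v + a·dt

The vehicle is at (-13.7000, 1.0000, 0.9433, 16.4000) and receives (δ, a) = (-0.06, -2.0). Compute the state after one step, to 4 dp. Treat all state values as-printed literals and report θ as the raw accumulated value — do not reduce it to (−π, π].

(-12.7371, 2.3276, 0.9068, 16.2000)

x' = -13.7000 + 16.4000·cos(0.9433)·0.1 = -12.7371
y' = 1.0000 + 16.4000·sin(0.9433)·0.1 = 2.3276
θ' = 0.9433 + (16.4000/2.7)·tan(-0.06)·0.1 = 0.9068
v' = 16.4000 − 2.0000·0.1 = 16.2000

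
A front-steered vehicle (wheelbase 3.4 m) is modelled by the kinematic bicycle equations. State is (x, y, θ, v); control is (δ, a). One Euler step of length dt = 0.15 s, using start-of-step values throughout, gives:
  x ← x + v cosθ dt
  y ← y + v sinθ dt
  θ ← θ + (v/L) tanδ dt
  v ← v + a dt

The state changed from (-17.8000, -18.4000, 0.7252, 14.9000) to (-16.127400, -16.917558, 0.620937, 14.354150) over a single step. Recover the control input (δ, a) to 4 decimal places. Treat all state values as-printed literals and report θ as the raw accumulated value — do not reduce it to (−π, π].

a = (v'−v)/dt = (-0.545850)/0.15 = -3.6390
Δθ = θ'−θ = -0.104263;  (v·dt/L) = 14.9000·0.15/3.4 = 0.657353
tan δ = Δθ·L/(v·dt) = -0.158610  →  δ = -0.1573

δ = -0.1573, a = -3.6390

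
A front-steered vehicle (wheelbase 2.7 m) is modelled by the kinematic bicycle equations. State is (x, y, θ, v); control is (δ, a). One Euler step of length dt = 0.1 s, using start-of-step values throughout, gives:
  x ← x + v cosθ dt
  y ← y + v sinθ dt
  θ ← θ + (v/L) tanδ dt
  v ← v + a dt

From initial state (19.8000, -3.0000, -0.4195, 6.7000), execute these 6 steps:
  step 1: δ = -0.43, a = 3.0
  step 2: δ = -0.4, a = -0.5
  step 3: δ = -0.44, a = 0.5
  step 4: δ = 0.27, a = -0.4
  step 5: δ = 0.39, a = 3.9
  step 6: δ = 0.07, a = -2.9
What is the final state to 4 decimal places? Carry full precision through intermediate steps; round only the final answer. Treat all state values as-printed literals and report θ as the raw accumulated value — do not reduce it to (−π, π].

(23.2243, -5.3808, -0.5673, 7.0600)

after step 1 (δ=-0.43, a=3.0): (20.411906, -3.272894, -0.533306, 7.000000)
after step 2 (δ=-0.4, a=-0.5): (21.014698, -3.628762, -0.642919, 6.950000)
after step 3 (δ=-0.44, a=0.5): (21.570941, -4.045438, -0.764101, 7.000000)
after step 4 (δ=0.27, a=-0.4): (22.076344, -4.529760, -0.692349, 6.960000)
after step 5 (δ=0.39, a=3.9): (22.612089, -4.974050, -0.586388, 7.350000)
after step 6 (δ=0.07, a=-2.9): (23.224303, -5.380767, -0.567302, 7.060000)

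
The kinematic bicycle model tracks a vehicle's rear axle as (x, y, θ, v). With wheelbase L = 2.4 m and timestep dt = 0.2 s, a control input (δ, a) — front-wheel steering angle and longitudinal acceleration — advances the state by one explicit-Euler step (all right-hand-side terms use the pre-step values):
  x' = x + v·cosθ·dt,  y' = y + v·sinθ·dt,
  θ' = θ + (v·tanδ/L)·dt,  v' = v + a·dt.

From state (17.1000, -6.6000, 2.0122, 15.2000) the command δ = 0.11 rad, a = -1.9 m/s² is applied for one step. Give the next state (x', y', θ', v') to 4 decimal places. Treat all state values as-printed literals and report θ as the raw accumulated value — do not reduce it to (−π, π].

(15.8013, -3.8514, 2.1521, 14.8200)

x' = 17.1000 + 15.2000·cos(2.0122)·0.2 = 15.8013
y' = -6.6000 + 15.2000·sin(2.0122)·0.2 = -3.8514
θ' = 2.0122 + (15.2000/2.4)·tan(0.11)·0.2 = 2.1521
v' = 15.2000 − 1.9000·0.2 = 14.8200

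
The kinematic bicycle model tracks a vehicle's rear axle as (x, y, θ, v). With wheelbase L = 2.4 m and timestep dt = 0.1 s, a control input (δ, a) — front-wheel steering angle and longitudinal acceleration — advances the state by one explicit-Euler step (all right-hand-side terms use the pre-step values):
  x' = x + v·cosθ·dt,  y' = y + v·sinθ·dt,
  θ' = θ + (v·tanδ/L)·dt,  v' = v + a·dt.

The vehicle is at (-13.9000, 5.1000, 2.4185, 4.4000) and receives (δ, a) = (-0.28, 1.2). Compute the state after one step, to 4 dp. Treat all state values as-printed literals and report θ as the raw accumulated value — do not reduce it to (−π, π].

x' = -13.9000 + 4.4000·cos(2.4185)·0.1 = -14.2299
y' = 5.1000 + 4.4000·sin(2.4185)·0.1 = 5.3912
θ' = 2.4185 + (4.4000/2.4)·tan(-0.28)·0.1 = 2.3658
v' = 4.4000 + 1.2000·0.1 = 4.5200

(-14.2299, 5.3912, 2.3658, 4.5200)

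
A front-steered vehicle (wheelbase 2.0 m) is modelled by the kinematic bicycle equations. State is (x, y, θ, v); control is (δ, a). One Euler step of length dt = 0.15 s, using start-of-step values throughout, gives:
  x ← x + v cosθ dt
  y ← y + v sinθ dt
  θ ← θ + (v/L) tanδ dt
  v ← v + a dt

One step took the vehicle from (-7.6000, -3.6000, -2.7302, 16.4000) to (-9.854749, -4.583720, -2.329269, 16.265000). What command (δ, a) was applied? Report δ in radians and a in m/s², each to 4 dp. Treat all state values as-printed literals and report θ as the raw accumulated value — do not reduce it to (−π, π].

a = (v'−v)/dt = (-0.135000)/0.15 = -0.9000
Δθ = θ'−θ = 0.400931;  (v·dt/L) = 16.4000·0.15/2.0 = 1.230000
tan δ = Δθ·L/(v·dt) = 0.325960  →  δ = 0.3151

δ = 0.3151, a = -0.9000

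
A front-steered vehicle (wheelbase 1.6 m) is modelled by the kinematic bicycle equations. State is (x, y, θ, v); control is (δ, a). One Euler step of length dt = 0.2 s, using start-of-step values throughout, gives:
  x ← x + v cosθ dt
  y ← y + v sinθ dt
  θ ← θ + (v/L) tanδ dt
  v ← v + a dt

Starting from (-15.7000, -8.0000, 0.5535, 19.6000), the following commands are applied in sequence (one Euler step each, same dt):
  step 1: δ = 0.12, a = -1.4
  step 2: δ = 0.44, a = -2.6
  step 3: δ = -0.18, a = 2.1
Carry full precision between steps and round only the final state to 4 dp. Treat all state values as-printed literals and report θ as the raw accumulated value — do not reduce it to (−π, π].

after step 1 (δ=0.12, a=-1.4): (-12.365296, -5.939382, 0.848919, 19.320000)
after step 2 (δ=0.44, a=-2.6): (-9.811985, -3.039192, 1.985854, 18.800000)
after step 3 (δ=-0.18, a=2.1): (-11.328179, 0.401557, 1.558226, 19.220000)

(-11.3282, 0.4016, 1.5582, 19.2200)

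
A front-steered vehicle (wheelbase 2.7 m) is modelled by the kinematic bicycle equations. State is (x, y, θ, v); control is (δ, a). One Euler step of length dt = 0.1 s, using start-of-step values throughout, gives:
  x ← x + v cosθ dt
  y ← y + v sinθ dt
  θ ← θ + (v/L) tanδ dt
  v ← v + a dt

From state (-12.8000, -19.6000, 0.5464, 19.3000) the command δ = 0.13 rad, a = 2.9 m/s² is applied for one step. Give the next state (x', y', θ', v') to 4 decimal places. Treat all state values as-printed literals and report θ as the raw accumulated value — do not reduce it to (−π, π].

(-11.1510, -18.5971, 0.6399, 19.5900)

x' = -12.8000 + 19.3000·cos(0.5464)·0.1 = -11.1510
y' = -19.6000 + 19.3000·sin(0.5464)·0.1 = -18.5971
θ' = 0.5464 + (19.3000/2.7)·tan(0.13)·0.1 = 0.6399
v' = 19.3000 + 2.9000·0.1 = 19.5900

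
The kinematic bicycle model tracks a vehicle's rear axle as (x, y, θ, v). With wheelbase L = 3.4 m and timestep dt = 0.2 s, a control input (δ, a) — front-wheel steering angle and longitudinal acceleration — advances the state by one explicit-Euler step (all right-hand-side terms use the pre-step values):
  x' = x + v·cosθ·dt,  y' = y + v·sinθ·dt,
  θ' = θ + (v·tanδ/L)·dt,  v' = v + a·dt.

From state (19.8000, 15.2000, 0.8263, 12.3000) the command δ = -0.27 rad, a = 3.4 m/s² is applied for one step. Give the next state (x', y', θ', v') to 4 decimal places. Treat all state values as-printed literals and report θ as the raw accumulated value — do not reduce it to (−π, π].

x' = 19.8000 + 12.3000·cos(0.8263)·0.2 = 21.4669
y' = 15.2000 + 12.3000·sin(0.8263)·0.2 = 17.0092
θ' = 0.8263 + (12.3000/3.4)·tan(-0.27)·0.2 = 0.6261
v' = 12.3000 + 3.4000·0.2 = 12.9800

(21.4669, 17.0092, 0.6261, 12.9800)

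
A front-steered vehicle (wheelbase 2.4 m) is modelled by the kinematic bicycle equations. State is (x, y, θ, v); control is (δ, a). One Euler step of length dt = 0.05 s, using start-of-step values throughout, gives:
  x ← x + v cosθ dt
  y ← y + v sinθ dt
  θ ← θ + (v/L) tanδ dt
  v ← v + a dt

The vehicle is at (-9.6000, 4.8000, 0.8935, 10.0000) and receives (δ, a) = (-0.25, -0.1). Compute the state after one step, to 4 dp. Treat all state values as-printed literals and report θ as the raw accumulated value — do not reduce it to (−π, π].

x' = -9.6000 + 10.0000·cos(0.8935)·0.05 = -9.2867
y' = 4.8000 + 10.0000·sin(0.8935)·0.05 = 5.1896
θ' = 0.8935 + (10.0000/2.4)·tan(-0.25)·0.05 = 0.8403
v' = 10.0000 − 0.1000·0.05 = 9.9950

(-9.2867, 5.1896, 0.8403, 9.9950)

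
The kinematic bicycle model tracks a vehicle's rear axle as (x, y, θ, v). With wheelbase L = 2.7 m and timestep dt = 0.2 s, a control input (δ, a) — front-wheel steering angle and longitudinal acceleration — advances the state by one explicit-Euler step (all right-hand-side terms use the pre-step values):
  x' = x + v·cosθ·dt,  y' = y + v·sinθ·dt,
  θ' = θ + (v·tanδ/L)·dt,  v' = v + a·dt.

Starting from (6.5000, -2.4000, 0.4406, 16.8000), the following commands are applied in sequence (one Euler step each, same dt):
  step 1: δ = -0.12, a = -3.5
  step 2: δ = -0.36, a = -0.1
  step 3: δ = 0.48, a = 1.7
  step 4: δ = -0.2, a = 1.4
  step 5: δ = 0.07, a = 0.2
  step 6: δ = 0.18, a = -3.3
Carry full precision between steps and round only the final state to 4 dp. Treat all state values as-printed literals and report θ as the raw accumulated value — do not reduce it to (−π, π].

after step 1 (δ=-0.12, a=-3.5): (9.539106, -0.967020, 0.290546, 16.100000)
after step 2 (δ=-0.36, a=-0.1): (12.624149, -0.044570, -0.158350, 16.080000)
after step 3 (δ=0.48, a=1.7): (15.799913, -0.551696, 0.461756, 16.420000)
after step 4 (δ=-0.2, a=1.4): (18.739985, 0.911394, 0.215200, 16.700000)
after step 5 (δ=0.07, a=0.2): (22.002943, 1.624628, 0.301935, 16.740000)
after step 6 (δ=0.18, a=-3.3): (25.199490, 2.620216, 0.527577, 16.080000)

(25.1995, 2.6202, 0.5276, 16.0800)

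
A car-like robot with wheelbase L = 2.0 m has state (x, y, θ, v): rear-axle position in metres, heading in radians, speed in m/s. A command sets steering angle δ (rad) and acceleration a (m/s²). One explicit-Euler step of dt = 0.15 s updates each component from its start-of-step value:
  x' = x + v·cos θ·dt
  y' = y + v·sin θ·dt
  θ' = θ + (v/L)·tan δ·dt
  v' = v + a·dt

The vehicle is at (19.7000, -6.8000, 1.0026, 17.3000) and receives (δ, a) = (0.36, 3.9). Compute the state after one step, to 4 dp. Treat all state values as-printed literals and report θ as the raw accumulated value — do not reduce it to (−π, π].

(21.0964, -4.6127, 1.4910, 17.8850)

x' = 19.7000 + 17.3000·cos(1.0026)·0.15 = 21.0964
y' = -6.8000 + 17.3000·sin(1.0026)·0.15 = -4.6127
θ' = 1.0026 + (17.3000/2.0)·tan(0.36)·0.15 = 1.4910
v' = 17.3000 + 3.9000·0.15 = 17.8850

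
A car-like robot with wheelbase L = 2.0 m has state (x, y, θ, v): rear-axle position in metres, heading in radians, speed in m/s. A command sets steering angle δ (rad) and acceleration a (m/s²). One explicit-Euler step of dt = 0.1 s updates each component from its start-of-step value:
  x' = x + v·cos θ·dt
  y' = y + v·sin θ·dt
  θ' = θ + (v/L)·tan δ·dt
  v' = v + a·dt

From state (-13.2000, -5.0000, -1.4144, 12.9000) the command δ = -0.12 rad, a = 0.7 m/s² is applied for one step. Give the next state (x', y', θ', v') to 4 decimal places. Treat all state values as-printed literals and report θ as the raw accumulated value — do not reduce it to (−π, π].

x' = -13.2000 + 12.9000·cos(-1.4144)·0.1 = -12.9991
y' = -5.0000 + 12.9000·sin(-1.4144)·0.1 = -6.2743
θ' = -1.4144 + (12.9000/2.0)·tan(-0.12)·0.1 = -1.4922
v' = 12.9000 + 0.7000·0.1 = 12.9700

(-12.9991, -6.2743, -1.4922, 12.9700)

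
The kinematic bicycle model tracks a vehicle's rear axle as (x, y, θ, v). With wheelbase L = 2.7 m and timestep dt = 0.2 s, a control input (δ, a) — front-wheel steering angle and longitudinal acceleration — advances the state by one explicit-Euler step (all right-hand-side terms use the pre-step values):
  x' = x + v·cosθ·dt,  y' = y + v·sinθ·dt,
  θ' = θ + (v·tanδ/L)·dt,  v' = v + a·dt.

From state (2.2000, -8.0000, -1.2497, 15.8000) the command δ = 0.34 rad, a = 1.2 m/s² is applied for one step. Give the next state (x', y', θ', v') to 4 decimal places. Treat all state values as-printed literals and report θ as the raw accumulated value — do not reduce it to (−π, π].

(3.1973, -10.9985, -0.8357, 16.0400)

x' = 2.2000 + 15.8000·cos(-1.2497)·0.2 = 3.1973
y' = -8.0000 + 15.8000·sin(-1.2497)·0.2 = -10.9985
θ' = -1.2497 + (15.8000/2.7)·tan(0.34)·0.2 = -0.8357
v' = 15.8000 + 1.2000·0.2 = 16.0400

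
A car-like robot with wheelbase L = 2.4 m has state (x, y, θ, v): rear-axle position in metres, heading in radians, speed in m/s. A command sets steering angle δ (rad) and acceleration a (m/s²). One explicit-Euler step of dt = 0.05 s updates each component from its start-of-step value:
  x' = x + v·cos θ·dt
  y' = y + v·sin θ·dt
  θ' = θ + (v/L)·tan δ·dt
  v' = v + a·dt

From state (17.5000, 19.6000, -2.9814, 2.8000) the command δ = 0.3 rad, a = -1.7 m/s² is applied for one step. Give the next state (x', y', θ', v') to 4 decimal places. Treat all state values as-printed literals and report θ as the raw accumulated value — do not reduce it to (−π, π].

(17.3618, 19.5777, -2.9634, 2.7150)

x' = 17.5000 + 2.8000·cos(-2.9814)·0.05 = 17.3618
y' = 19.6000 + 2.8000·sin(-2.9814)·0.05 = 19.5777
θ' = -2.9814 + (2.8000/2.4)·tan(0.3)·0.05 = -2.9634
v' = 2.8000 − 1.7000·0.05 = 2.7150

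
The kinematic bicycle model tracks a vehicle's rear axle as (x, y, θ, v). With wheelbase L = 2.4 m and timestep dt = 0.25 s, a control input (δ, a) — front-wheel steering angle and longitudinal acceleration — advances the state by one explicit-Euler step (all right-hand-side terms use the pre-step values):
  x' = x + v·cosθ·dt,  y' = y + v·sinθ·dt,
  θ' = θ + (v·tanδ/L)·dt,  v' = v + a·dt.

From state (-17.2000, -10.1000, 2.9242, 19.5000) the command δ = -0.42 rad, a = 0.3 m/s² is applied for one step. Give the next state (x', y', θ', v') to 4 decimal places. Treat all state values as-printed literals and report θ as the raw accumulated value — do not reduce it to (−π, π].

x' = -17.2000 + 19.5000·cos(2.9242)·0.25 = -21.9603
y' = -10.1000 + 19.5000·sin(2.9242)·0.25 = -9.0485
θ' = 2.9242 + (19.5000/2.4)·tan(-0.42)·0.25 = 2.0171
v' = 19.5000 + 0.3000·0.25 = 19.5750

(-21.9603, -9.0485, 2.0171, 19.5750)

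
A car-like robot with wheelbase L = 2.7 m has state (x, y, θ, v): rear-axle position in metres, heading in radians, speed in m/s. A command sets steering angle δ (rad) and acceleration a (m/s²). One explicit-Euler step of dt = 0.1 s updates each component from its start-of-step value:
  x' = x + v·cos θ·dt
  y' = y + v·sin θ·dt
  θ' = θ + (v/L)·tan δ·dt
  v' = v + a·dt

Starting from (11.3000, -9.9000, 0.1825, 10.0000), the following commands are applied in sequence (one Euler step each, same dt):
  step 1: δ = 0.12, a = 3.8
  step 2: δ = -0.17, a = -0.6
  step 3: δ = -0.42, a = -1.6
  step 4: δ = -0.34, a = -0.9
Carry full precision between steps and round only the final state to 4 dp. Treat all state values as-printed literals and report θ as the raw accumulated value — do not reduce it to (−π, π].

(15.3293, -9.3288, -0.1426, 10.0700)

after step 1 (δ=0.12, a=3.8): (12.283393, -9.718511, 0.227159, 10.380000)
after step 2 (δ=-0.17, a=-0.6): (13.294727, -9.484743, 0.161167, 10.320000)
after step 3 (δ=-0.42, a=-1.6): (14.313353, -9.319138, -0.009523, 10.160000)
after step 4 (δ=-0.34, a=-0.9): (15.329307, -9.328814, -0.142633, 10.070000)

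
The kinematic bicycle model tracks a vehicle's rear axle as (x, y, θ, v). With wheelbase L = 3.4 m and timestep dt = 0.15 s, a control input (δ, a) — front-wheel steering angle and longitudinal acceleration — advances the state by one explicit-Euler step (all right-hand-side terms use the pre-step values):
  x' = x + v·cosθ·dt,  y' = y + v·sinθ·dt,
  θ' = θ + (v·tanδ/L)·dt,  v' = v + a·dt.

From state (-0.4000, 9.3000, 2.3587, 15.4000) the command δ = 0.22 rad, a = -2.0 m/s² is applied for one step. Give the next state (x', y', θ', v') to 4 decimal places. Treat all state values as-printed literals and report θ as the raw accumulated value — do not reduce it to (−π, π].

x' = -0.4000 + 15.4000·cos(2.3587)·0.15 = -2.0375
y' = 9.3000 + 15.4000·sin(2.3587)·0.15 = 10.9293
θ' = 2.3587 + (15.4000/3.4)·tan(0.22)·0.15 = 2.5106
v' = 15.4000 − 2.0000·0.15 = 15.1000

(-2.0375, 10.9293, 2.5106, 15.1000)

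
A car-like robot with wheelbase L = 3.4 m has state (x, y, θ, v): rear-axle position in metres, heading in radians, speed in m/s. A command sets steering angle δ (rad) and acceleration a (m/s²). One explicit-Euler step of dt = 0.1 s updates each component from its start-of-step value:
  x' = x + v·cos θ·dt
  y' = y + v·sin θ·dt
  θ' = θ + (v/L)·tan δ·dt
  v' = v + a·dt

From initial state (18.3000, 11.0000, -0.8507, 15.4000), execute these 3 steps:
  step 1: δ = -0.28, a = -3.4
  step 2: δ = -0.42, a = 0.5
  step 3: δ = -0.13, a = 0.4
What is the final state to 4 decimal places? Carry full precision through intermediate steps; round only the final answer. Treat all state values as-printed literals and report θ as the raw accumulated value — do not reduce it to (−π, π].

after step 1 (δ=-0.28, a=-3.4): (19.315564, 9.842317, -0.980945, 15.060000)
after step 2 (δ=-0.42, a=0.5): (20.153257, 8.590796, -1.178751, 15.110000)
after step 3 (δ=-0.13, a=0.4): (20.730580, 7.194436, -1.236852, 15.150000)

(20.7306, 7.1944, -1.2369, 15.1500)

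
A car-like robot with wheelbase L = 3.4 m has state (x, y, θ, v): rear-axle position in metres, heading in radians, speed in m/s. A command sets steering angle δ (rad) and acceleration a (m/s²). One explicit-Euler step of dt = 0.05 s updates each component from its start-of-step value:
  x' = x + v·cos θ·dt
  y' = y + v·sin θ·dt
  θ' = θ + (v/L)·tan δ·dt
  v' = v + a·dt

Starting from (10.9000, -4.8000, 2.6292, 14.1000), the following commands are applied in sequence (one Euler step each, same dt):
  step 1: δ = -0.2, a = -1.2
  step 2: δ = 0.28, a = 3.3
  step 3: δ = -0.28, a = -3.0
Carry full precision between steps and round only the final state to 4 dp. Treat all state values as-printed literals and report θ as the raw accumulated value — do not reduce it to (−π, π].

after step 1 (δ=-0.2, a=-1.2): (10.285540, -4.454364, 2.587167, 14.040000)
after step 2 (δ=0.28, a=3.3): (9.688698, -4.084793, 2.646539, 14.205000)
after step 3 (δ=-0.28, a=-3.0): (9.063718, -3.747368, 2.586470, 14.055000)

(9.0637, -3.7474, 2.5865, 14.0550)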